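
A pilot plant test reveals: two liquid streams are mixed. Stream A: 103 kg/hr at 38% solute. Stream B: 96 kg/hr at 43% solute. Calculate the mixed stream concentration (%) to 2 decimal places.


Mass balance on solute: F1*x1 + F2*x2 = F3*x3
F3 = F1 + F2 = 103 + 96 = 199 kg/hr
x3 = (F1*x1 + F2*x2)/F3
x3 = (103*0.38 + 96*0.43) / 199
x3 = 40.41%


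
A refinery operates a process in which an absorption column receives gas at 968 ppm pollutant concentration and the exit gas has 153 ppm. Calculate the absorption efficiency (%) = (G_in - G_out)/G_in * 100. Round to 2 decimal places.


Efficiency = (G_in - G_out) / G_in * 100%
Efficiency = (968 - 153) / 968 * 100
Efficiency = 815 / 968 * 100
Efficiency = 84.19%


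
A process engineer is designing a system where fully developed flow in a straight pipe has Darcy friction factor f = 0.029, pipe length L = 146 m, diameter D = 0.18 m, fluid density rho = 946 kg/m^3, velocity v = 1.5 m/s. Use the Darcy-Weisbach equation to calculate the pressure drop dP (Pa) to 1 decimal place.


dP = f * (L/D) * (rho*v^2/2)
dP = 0.029 * (146/0.18) * (946*1.5^2/2)
L/D = 811.11111111
rho*v^2/2 = 946*2.25/2 = 1064.25
dP = 0.029 * 811.11111111 * 1064.25
dP = 25033.5 Pa


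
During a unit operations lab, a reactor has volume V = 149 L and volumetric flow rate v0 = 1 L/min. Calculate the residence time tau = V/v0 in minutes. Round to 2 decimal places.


tau = V / v0
tau = 149 / 1
tau = 149.00 min


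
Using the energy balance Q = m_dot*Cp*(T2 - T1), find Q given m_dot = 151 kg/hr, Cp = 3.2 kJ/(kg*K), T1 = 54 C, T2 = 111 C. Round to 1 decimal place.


Q = m_dot * Cp * (T2 - T1)
Q = 151 * 3.2 * (111 - 54)
Q = 151 * 3.2 * 57
Q = 27542.4 kJ/hr


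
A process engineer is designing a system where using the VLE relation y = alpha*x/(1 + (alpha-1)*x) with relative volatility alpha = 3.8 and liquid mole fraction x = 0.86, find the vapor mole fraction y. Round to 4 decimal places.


y = alpha*x / (1 + (alpha-1)*x)
y = 3.8*0.86 / (1 + (3.8-1)*0.86)
y = 3.268 / (1 + 2.408)
y = 3.268 / 3.408
y = 0.9589


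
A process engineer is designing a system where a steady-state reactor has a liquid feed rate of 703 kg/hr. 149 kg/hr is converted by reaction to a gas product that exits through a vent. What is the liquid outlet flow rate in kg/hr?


Steady-state mass balance on the main outlet: F_out = F_in - F_removed
F_out = 703 - 149
F_out = 554 kg/hr


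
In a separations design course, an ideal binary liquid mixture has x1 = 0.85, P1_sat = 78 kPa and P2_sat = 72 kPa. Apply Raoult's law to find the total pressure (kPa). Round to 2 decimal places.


P = x1*P1_sat + x2*P2_sat
x2 = 1 - x1 = 1 - 0.85 = 0.15
P = 0.85*78 + 0.15*72
P = 66.3 + 10.8
P = 77.10 kPa


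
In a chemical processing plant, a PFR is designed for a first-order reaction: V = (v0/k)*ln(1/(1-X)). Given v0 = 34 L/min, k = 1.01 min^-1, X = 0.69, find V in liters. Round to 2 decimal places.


V = (v0/k) * ln(1/(1-X))
V = (34/1.01) * ln(1/(1-0.69))
V = 33.663366 * ln(3.225806)
V = 33.663366 * 1.171183
V = 39.43 L


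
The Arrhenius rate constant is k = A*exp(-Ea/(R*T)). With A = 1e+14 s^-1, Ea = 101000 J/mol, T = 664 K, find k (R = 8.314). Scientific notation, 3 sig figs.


k = A * exp(-Ea/(R*T))
k = 1e+14 * exp(-101000 / (8.314 * 664))
k = 1e+14 * exp(-18.295458)
k = 1.13e+06


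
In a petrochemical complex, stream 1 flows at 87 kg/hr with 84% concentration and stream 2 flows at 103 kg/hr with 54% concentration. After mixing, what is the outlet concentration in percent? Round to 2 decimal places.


Mass balance on solute: F1*x1 + F2*x2 = F3*x3
F3 = F1 + F2 = 87 + 103 = 190 kg/hr
x3 = (F1*x1 + F2*x2)/F3
x3 = (87*0.84 + 103*0.54) / 190
x3 = 67.74%


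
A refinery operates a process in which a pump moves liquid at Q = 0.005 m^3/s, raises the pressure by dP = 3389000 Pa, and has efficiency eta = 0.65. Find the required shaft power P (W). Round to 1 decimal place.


P = Q * dP / eta
P = 0.005 * 3389000 / 0.65
P = 16945.0 / 0.65
P = 26069.2 W


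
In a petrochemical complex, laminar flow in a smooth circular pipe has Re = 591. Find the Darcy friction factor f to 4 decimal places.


f = 64 / Re
f = 64 / 591
f = 0.1083


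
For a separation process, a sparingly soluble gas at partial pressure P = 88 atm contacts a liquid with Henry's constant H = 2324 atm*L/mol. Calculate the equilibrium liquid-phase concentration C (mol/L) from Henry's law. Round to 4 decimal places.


C = P / H
C = 88 / 2324
C = 0.0379 mol/L


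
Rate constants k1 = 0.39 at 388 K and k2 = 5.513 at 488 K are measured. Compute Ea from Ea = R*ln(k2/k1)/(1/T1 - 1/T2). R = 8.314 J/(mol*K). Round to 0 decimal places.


Ea = R * ln(k2/k1) / (1/T1 - 1/T2)
ln(k2/k1) = ln(5.513/0.39) = 2.6487175
1/T1 - 1/T2 = 1/388 - 1/488 = 0.00052813926
Ea = 8.314 * 2.6487175 / 0.00052813926
Ea = 41696 J/mol


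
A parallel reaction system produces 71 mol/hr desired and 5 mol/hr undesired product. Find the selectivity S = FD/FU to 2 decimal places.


S = desired product rate / undesired product rate
S = 71 / 5
S = 14.20


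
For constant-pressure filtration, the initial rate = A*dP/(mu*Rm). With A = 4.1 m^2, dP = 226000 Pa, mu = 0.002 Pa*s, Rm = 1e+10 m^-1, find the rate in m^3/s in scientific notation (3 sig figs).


rate = A * dP / (mu * Rm)
rate = 4.1 * 226000 / (0.002 * 1e+10)
rate = 926600.0 / 2.000e+07
rate = 4.63e-02 m^3/s


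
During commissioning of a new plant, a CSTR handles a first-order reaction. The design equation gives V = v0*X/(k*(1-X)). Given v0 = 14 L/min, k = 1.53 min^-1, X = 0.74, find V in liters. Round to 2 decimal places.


V = v0 * X / (k * (1 - X))
V = 14 * 0.74 / (1.53 * (1 - 0.74))
V = 10.36 / (1.53 * 0.26)
V = 10.36 / 0.3978
V = 26.04 L


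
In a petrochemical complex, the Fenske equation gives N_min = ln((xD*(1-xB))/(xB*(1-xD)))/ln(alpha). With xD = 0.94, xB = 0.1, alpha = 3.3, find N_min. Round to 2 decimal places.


N_min = ln((xD*(1-xB))/(xB*(1-xD))) / ln(alpha)
Numerator inside ln: 0.846 / 0.006 = 141.0
ln(141.0) = 4.94876
ln(alpha) = ln(3.3) = 1.193922
N_min = 4.94876 / 1.193922 = 4.14


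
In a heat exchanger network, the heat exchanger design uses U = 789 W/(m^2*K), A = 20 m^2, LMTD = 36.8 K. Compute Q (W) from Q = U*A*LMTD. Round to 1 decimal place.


Q = U * A * LMTD
Q = 789 * 20 * 36.8
Q = 580704.0 W


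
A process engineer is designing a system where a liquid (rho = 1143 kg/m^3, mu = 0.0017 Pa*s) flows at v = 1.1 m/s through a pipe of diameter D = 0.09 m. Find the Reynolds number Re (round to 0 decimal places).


Re = rho * v * D / mu
Re = 1143 * 1.1 * 0.09 / 0.0017
Re = 113.157 / 0.0017
Re = 66563


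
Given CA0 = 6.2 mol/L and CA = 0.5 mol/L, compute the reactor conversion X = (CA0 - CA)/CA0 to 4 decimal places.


X = (CA0 - CA) / CA0
X = (6.2 - 0.5) / 6.2
X = 5.7 / 6.2
X = 0.9194


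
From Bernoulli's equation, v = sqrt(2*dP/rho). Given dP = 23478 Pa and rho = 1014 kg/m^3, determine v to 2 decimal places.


v = sqrt(2*dP/rho)
v = sqrt(2*23478/1014)
v = sqrt(46.307692)
v = 6.80 m/s


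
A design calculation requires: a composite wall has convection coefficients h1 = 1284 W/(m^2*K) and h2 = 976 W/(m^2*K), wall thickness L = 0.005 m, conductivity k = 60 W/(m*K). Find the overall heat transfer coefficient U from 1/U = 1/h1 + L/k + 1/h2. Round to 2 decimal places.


1/U = 1/h1 + L/k + 1/h2
1/U = 1/1284 + 0.005/60 + 1/976
1/U = 0.0007788162 + 8.33333e-05 + 0.0010245902
1/U = 0.0018867397
U = 530.01 W/(m^2*K)


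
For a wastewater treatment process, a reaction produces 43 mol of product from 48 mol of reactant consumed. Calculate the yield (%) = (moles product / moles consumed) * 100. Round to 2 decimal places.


Yield = (moles product / moles consumed) * 100%
Yield = (43 / 48) * 100
Yield = 0.8958 * 100
Yield = 89.58%


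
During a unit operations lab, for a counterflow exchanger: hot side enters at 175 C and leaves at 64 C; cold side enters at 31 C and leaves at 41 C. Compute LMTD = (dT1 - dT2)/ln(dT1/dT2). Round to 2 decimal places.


dT1 = Th_in - Tc_out = 175 - 41 = 134
dT2 = Th_out - Tc_in = 64 - 31 = 33
LMTD = (dT1 - dT2) / ln(dT1/dT2)
LMTD = (134 - 33) / ln(134/33)
LMTD = 72.07 K


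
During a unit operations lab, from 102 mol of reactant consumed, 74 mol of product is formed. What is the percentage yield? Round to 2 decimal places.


Yield = (moles product / moles consumed) * 100%
Yield = (74 / 102) * 100
Yield = 0.7255 * 100
Yield = 72.55%


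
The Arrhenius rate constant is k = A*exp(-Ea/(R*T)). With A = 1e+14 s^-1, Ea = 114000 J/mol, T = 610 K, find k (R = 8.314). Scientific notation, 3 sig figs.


k = A * exp(-Ea/(R*T))
k = 1e+14 * exp(-114000 / (8.314 * 610))
k = 1e+14 * exp(-22.478379)
k = 1.73e+04


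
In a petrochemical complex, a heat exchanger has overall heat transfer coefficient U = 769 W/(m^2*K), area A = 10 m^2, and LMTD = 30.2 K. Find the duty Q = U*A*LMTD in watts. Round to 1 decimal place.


Q = U * A * LMTD
Q = 769 * 10 * 30.2
Q = 232238.0 W


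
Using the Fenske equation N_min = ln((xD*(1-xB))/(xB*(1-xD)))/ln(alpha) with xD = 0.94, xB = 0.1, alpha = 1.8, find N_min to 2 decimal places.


N_min = ln((xD*(1-xB))/(xB*(1-xD))) / ln(alpha)
Numerator inside ln: 0.846 / 0.006 = 141.0
ln(141.0) = 4.94876
ln(alpha) = ln(1.8) = 0.587787
N_min = 4.94876 / 0.587787 = 8.42


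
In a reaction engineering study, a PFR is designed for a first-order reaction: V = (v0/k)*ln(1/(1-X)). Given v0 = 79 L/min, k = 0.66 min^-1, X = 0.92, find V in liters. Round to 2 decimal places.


V = (v0/k) * ln(1/(1-X))
V = (79/0.66) * ln(1/(1-0.92))
V = 119.69697 * ln(12.5)
V = 119.69697 * 2.525729
V = 302.32 L


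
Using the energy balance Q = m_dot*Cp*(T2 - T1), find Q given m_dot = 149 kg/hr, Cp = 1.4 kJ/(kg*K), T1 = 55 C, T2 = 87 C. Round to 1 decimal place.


Q = m_dot * Cp * (T2 - T1)
Q = 149 * 1.4 * (87 - 55)
Q = 149 * 1.4 * 32
Q = 6675.2 kJ/hr


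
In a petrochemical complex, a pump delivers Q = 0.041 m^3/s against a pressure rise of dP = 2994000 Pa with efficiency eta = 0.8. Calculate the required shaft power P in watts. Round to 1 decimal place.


P = Q * dP / eta
P = 0.041 * 2994000 / 0.8
P = 122754.0 / 0.8
P = 153442.5 W


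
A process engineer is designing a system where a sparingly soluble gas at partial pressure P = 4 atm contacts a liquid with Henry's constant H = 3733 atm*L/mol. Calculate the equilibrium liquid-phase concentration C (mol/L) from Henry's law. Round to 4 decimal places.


C = P / H
C = 4 / 3733
C = 0.0011 mol/L


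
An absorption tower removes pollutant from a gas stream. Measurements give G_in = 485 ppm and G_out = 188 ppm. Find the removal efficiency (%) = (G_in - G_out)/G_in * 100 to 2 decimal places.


Efficiency = (G_in - G_out) / G_in * 100%
Efficiency = (485 - 188) / 485 * 100
Efficiency = 297 / 485 * 100
Efficiency = 61.24%


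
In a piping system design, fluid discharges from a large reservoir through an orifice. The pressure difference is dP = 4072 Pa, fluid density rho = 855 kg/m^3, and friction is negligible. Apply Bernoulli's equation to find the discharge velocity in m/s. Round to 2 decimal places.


v = sqrt(2*dP/rho)
v = sqrt(2*4072/855)
v = sqrt(9.525146)
v = 3.09 m/s


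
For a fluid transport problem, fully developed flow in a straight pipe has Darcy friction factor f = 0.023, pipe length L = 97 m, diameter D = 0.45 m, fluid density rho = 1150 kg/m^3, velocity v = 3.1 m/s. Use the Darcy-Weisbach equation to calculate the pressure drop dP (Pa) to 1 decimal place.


dP = f * (L/D) * (rho*v^2/2)
dP = 0.023 * (97/0.45) * (1150*3.1^2/2)
L/D = 215.55555556
rho*v^2/2 = 1150*9.61/2 = 5525.75
dP = 0.023 * 215.55555556 * 5525.75
dP = 27395.4 Pa


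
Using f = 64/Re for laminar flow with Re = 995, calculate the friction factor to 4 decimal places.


f = 64 / Re
f = 64 / 995
f = 0.0643


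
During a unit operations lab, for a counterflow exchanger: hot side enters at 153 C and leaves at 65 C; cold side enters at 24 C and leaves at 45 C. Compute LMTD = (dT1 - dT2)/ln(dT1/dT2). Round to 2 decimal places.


dT1 = Th_in - Tc_out = 153 - 45 = 108
dT2 = Th_out - Tc_in = 65 - 24 = 41
LMTD = (dT1 - dT2) / ln(dT1/dT2)
LMTD = (108 - 41) / ln(108/41)
LMTD = 69.17 K


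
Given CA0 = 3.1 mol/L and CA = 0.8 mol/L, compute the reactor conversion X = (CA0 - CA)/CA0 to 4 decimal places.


X = (CA0 - CA) / CA0
X = (3.1 - 0.8) / 3.1
X = 2.3 / 3.1
X = 0.7419


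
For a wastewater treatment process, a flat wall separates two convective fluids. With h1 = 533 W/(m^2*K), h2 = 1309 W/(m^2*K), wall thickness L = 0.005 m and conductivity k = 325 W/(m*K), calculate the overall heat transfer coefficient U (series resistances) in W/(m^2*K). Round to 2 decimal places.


1/U = 1/h1 + L/k + 1/h2
1/U = 1/533 + 0.005/325 + 1/1309
1/U = 0.0018761726 + 1.53846e-05 + 0.0007639419
1/U = 0.0026554991
U = 376.58 W/(m^2*K)


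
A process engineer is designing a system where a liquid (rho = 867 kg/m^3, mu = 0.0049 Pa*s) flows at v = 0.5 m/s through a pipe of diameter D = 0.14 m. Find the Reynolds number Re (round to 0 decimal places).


Re = rho * v * D / mu
Re = 867 * 0.5 * 0.14 / 0.0049
Re = 60.69 / 0.0049
Re = 12386


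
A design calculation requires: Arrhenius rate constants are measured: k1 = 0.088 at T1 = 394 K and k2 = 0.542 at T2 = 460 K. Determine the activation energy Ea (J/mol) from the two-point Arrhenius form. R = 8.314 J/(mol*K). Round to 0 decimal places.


Ea = R * ln(k2/k1) / (1/T1 - 1/T2)
ln(k2/k1) = ln(0.542/0.088) = 1.8179292
1/T1 - 1/T2 = 1/394 - 1/460 = 0.000364158023
Ea = 8.314 * 1.8179292 / 0.000364158023
Ea = 41505 J/mol


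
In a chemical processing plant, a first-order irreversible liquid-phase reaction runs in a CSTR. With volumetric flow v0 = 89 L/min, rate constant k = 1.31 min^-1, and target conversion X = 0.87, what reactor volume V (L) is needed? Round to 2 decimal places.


V = v0 * X / (k * (1 - X))
V = 89 * 0.87 / (1.31 * (1 - 0.87))
V = 77.43 / (1.31 * 0.13)
V = 77.43 / 0.1703
V = 454.67 L


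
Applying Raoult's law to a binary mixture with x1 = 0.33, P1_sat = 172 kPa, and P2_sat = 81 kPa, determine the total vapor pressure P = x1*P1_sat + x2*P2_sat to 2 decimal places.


P = x1*P1_sat + x2*P2_sat
x2 = 1 - x1 = 1 - 0.33 = 0.67
P = 0.33*172 + 0.67*81
P = 56.76 + 54.27
P = 111.03 kPa


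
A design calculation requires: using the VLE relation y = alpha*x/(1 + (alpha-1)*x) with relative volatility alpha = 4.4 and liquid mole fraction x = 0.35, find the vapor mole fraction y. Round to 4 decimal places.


y = alpha*x / (1 + (alpha-1)*x)
y = 4.4*0.35 / (1 + (4.4-1)*0.35)
y = 1.54 / (1 + 1.19)
y = 1.54 / 2.19
y = 0.7032


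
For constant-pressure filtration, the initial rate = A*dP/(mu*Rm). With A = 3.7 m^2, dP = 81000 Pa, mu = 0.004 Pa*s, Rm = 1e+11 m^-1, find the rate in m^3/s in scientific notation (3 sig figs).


rate = A * dP / (mu * Rm)
rate = 3.7 * 81000 / (0.004 * 1e+11)
rate = 299700.0 / 4.000e+08
rate = 7.49e-04 m^3/s


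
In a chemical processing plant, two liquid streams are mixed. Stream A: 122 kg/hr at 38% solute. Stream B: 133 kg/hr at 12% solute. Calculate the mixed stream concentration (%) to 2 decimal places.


Mass balance on solute: F1*x1 + F2*x2 = F3*x3
F3 = F1 + F2 = 122 + 133 = 255 kg/hr
x3 = (F1*x1 + F2*x2)/F3
x3 = (122*0.38 + 133*0.12) / 255
x3 = 24.44%


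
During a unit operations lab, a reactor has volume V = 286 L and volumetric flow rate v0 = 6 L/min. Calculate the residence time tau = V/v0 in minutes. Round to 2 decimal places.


tau = V / v0
tau = 286 / 6
tau = 47.67 min


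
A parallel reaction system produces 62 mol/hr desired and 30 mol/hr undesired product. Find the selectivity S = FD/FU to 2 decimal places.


S = desired product rate / undesired product rate
S = 62 / 30
S = 2.07


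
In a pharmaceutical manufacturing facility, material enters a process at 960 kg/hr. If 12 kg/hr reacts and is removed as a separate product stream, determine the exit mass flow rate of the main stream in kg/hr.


Steady-state mass balance on the main outlet: F_out = F_in - F_removed
F_out = 960 - 12
F_out = 948 kg/hr


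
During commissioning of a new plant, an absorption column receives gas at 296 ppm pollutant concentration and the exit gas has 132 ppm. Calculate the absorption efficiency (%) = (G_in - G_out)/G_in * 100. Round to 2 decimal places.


Efficiency = (G_in - G_out) / G_in * 100%
Efficiency = (296 - 132) / 296 * 100
Efficiency = 164 / 296 * 100
Efficiency = 55.41%


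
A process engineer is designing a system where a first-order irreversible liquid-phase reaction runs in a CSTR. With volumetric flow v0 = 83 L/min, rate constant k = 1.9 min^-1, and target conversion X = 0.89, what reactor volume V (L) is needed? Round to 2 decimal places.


V = v0 * X / (k * (1 - X))
V = 83 * 0.89 / (1.9 * (1 - 0.89))
V = 73.87 / (1.9 * 0.11)
V = 73.87 / 0.209
V = 353.44 L


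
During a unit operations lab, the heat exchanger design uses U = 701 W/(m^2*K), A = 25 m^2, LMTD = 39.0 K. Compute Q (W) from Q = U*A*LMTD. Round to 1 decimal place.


Q = U * A * LMTD
Q = 701 * 25 * 39.0
Q = 683475.0 W


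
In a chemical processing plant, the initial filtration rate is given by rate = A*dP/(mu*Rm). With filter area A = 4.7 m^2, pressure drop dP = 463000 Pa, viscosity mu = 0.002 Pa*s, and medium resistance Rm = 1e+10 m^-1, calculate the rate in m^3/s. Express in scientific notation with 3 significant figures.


rate = A * dP / (mu * Rm)
rate = 4.7 * 463000 / (0.002 * 1e+10)
rate = 2176100.0 / 2.000e+07
rate = 1.09e-01 m^3/s


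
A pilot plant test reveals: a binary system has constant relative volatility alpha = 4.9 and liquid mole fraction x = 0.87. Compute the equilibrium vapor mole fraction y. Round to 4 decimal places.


y = alpha*x / (1 + (alpha-1)*x)
y = 4.9*0.87 / (1 + (4.9-1)*0.87)
y = 4.263 / (1 + 3.393)
y = 4.263 / 4.393
y = 0.9704


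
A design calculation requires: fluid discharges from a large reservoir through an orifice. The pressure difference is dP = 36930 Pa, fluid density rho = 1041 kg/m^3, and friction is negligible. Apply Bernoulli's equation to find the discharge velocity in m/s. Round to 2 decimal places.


v = sqrt(2*dP/rho)
v = sqrt(2*36930/1041)
v = sqrt(70.951009)
v = 8.42 m/s


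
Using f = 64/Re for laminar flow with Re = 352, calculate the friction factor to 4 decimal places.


f = 64 / Re
f = 64 / 352
f = 0.1818


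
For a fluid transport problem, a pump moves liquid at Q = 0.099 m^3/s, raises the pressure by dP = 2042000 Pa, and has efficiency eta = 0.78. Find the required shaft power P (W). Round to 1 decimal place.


P = Q * dP / eta
P = 0.099 * 2042000 / 0.78
P = 202158.0 / 0.78
P = 259176.9 W


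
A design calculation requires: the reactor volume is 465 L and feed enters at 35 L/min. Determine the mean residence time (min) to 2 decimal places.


tau = V / v0
tau = 465 / 35
tau = 13.29 min


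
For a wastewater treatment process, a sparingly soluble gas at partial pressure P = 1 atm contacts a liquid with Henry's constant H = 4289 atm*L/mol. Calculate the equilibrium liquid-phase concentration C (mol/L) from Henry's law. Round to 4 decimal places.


C = P / H
C = 1 / 4289
C = 0.0002 mol/L


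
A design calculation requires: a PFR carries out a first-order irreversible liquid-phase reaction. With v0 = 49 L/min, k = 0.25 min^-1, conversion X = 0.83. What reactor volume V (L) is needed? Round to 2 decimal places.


V = (v0/k) * ln(1/(1-X))
V = (49/0.25) * ln(1/(1-0.83))
V = 196.0 * ln(5.882353)
V = 196.0 * 1.771957
V = 347.30 L


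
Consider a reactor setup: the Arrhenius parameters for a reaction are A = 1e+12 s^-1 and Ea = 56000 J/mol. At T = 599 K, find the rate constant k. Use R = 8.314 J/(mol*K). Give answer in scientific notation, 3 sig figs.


k = A * exp(-Ea/(R*T))
k = 1e+12 * exp(-56000 / (8.314 * 599))
k = 1e+12 * exp(-11.244786)
k = 1.31e+07


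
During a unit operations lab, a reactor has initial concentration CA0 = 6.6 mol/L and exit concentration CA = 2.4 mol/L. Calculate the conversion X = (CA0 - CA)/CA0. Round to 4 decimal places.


X = (CA0 - CA) / CA0
X = (6.6 - 2.4) / 6.6
X = 4.2 / 6.6
X = 0.6364


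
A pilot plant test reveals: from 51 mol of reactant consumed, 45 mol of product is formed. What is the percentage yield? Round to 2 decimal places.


Yield = (moles product / moles consumed) * 100%
Yield = (45 / 51) * 100
Yield = 0.8824 * 100
Yield = 88.24%


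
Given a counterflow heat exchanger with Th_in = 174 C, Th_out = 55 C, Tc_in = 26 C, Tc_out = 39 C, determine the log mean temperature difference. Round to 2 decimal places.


dT1 = Th_in - Tc_out = 174 - 39 = 135
dT2 = Th_out - Tc_in = 55 - 26 = 29
LMTD = (dT1 - dT2) / ln(dT1/dT2)
LMTD = (135 - 29) / ln(135/29)
LMTD = 68.92 K


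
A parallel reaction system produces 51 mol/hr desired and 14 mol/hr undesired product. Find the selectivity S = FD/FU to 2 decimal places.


S = desired product rate / undesired product rate
S = 51 / 14
S = 3.64


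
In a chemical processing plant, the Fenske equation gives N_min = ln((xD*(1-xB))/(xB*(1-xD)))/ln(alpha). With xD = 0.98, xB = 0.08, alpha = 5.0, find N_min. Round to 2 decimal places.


N_min = ln((xD*(1-xB))/(xB*(1-xD))) / ln(alpha)
Numerator inside ln: 0.9016 / 0.0016 = 563.5
ln(563.5) = 6.334167
ln(alpha) = ln(5.0) = 1.609438
N_min = 6.334167 / 1.609438 = 3.94


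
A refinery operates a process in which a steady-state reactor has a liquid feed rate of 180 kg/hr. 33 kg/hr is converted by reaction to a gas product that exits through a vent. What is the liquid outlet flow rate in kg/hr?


Steady-state mass balance on the main outlet: F_out = F_in - F_removed
F_out = 180 - 33
F_out = 147 kg/hr


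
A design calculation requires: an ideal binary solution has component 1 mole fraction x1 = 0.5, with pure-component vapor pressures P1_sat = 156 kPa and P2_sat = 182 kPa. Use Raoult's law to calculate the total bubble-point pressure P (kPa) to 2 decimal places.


P = x1*P1_sat + x2*P2_sat
x2 = 1 - x1 = 1 - 0.5 = 0.5
P = 0.5*156 + 0.5*182
P = 78.0 + 91.0
P = 169.00 kPa


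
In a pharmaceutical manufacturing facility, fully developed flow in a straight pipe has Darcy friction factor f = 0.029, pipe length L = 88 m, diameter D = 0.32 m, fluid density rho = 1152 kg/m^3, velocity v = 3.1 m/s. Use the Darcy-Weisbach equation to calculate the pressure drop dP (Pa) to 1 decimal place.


dP = f * (L/D) * (rho*v^2/2)
dP = 0.029 * (88/0.32) * (1152*3.1^2/2)
L/D = 275.0
rho*v^2/2 = 1152*9.61/2 = 5535.36
dP = 0.029 * 275.0 * 5535.36
dP = 44144.5 Pa


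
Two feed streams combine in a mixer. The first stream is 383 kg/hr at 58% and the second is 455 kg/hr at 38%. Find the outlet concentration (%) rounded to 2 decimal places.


Mass balance on solute: F1*x1 + F2*x2 = F3*x3
F3 = F1 + F2 = 383 + 455 = 838 kg/hr
x3 = (F1*x1 + F2*x2)/F3
x3 = (383*0.58 + 455*0.38) / 838
x3 = 47.14%


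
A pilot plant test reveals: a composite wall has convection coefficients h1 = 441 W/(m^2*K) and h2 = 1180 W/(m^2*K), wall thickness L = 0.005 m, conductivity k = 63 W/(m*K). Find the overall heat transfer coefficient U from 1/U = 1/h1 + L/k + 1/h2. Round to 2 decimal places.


1/U = 1/h1 + L/k + 1/h2
1/U = 1/441 + 0.005/63 + 1/1180
1/U = 0.0022675737 + 7.93651e-05 + 0.0008474576
1/U = 0.0031943964
U = 313.05 W/(m^2*K)


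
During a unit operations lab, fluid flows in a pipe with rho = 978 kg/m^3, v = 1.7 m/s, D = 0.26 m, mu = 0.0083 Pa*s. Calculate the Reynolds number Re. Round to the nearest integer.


Re = rho * v * D / mu
Re = 978 * 1.7 * 0.26 / 0.0083
Re = 432.276 / 0.0083
Re = 52081


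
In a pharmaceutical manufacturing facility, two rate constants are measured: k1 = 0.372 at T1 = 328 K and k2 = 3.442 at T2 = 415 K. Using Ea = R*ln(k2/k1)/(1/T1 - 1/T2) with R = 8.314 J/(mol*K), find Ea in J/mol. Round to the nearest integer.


Ea = R * ln(k2/k1) / (1/T1 - 1/T2)
ln(k2/k1) = ln(3.442/0.372) = 2.2249141
1/T1 - 1/T2 = 1/328 - 1/415 = 0.000639141934
Ea = 8.314 * 2.2249141 / 0.000639141934
Ea = 28942 J/mol


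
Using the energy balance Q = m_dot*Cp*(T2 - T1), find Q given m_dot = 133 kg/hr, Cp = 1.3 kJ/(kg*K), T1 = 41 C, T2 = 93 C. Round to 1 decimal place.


Q = m_dot * Cp * (T2 - T1)
Q = 133 * 1.3 * (93 - 41)
Q = 133 * 1.3 * 52
Q = 8990.8 kJ/hr


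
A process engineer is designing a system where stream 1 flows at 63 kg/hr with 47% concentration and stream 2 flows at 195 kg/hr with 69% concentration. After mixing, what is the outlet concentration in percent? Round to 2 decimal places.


Mass balance on solute: F1*x1 + F2*x2 = F3*x3
F3 = F1 + F2 = 63 + 195 = 258 kg/hr
x3 = (F1*x1 + F2*x2)/F3
x3 = (63*0.47 + 195*0.69) / 258
x3 = 63.63%


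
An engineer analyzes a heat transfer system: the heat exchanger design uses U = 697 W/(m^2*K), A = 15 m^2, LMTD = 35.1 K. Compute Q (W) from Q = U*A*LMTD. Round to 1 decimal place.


Q = U * A * LMTD
Q = 697 * 15 * 35.1
Q = 366970.5 W


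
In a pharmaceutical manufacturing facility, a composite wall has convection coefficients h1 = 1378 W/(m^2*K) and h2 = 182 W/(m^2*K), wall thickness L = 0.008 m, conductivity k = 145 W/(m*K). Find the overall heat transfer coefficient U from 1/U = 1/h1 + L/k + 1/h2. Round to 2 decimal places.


1/U = 1/h1 + L/k + 1/h2
1/U = 1/1378 + 0.008/145 + 1/182
1/U = 0.0007256894 + 5.51724e-05 + 0.0054945055
1/U = 0.0062753673
U = 159.35 W/(m^2*K)


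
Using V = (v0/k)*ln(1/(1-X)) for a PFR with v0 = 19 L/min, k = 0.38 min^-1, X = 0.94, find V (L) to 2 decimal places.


V = (v0/k) * ln(1/(1-X))
V = (19/0.38) * ln(1/(1-0.94))
V = 50.0 * ln(16.666667)
V = 50.0 * 2.813411
V = 140.67 L


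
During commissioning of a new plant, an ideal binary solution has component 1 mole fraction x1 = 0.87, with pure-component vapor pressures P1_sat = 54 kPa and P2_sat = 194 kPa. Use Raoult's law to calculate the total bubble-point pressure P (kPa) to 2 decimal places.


P = x1*P1_sat + x2*P2_sat
x2 = 1 - x1 = 1 - 0.87 = 0.13
P = 0.87*54 + 0.13*194
P = 46.98 + 25.22
P = 72.20 kPa


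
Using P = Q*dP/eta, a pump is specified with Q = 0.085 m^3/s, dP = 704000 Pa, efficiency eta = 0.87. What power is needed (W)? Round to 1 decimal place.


P = Q * dP / eta
P = 0.085 * 704000 / 0.87
P = 59840.0 / 0.87
P = 68781.6 W


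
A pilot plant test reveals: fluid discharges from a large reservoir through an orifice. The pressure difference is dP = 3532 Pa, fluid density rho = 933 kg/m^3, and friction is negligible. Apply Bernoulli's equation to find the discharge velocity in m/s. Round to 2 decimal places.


v = sqrt(2*dP/rho)
v = sqrt(2*3532/933)
v = sqrt(7.571275)
v = 2.75 m/s


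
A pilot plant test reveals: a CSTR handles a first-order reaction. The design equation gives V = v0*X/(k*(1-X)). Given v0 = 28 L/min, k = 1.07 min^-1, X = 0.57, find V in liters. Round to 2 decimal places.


V = v0 * X / (k * (1 - X))
V = 28 * 0.57 / (1.07 * (1 - 0.57))
V = 15.96 / (1.07 * 0.43)
V = 15.96 / 0.4601
V = 34.69 L


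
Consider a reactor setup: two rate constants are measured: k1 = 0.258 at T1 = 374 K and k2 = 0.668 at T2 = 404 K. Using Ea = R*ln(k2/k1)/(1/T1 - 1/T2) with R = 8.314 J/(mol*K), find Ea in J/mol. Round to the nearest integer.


Ea = R * ln(k2/k1) / (1/T1 - 1/T2)
ln(k2/k1) = ln(0.668/0.258) = 0.9513286
1/T1 - 1/T2 = 1/374 - 1/404 = 0.000198549267
Ea = 8.314 * 0.9513286 / 0.000198549267
Ea = 39836 J/mol


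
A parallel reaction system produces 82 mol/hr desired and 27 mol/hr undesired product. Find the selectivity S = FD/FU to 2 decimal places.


S = desired product rate / undesired product rate
S = 82 / 27
S = 3.04


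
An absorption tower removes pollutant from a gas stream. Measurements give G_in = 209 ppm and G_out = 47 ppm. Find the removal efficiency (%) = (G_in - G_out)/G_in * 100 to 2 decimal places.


Efficiency = (G_in - G_out) / G_in * 100%
Efficiency = (209 - 47) / 209 * 100
Efficiency = 162 / 209 * 100
Efficiency = 77.51%


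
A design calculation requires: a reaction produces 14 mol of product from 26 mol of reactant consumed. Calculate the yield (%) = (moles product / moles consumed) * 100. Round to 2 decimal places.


Yield = (moles product / moles consumed) * 100%
Yield = (14 / 26) * 100
Yield = 0.5385 * 100
Yield = 53.85%


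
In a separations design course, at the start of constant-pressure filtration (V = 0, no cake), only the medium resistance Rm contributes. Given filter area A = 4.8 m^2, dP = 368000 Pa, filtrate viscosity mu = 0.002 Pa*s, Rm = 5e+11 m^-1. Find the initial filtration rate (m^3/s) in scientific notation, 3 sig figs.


rate = A * dP / (mu * Rm)
rate = 4.8 * 368000 / (0.002 * 5e+11)
rate = 1766400.0 / 1.000e+09
rate = 1.77e-03 m^3/s


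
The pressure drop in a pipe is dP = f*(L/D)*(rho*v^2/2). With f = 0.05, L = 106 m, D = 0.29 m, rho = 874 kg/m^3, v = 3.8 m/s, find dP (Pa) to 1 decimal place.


dP = f * (L/D) * (rho*v^2/2)
dP = 0.05 * (106/0.29) * (874*3.8^2/2)
L/D = 365.51724138
rho*v^2/2 = 874*14.44/2 = 6310.28
dP = 0.05 * 365.51724138 * 6310.28
dP = 115325.8 Pa


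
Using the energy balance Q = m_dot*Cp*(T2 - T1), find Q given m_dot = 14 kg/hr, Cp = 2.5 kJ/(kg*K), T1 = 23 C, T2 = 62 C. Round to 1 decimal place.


Q = m_dot * Cp * (T2 - T1)
Q = 14 * 2.5 * (62 - 23)
Q = 14 * 2.5 * 39
Q = 1365.0 kJ/hr


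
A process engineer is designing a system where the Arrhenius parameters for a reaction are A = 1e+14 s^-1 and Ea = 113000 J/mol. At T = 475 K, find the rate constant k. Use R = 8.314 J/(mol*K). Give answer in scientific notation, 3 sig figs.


k = A * exp(-Ea/(R*T))
k = 1e+14 * exp(-113000 / (8.314 * 475))
k = 1e+14 * exp(-28.613752)
k = 3.74e+01


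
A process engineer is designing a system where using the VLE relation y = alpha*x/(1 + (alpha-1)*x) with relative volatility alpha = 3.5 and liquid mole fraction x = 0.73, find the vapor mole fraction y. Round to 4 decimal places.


y = alpha*x / (1 + (alpha-1)*x)
y = 3.5*0.73 / (1 + (3.5-1)*0.73)
y = 2.555 / (1 + 1.825)
y = 2.555 / 2.825
y = 0.9044


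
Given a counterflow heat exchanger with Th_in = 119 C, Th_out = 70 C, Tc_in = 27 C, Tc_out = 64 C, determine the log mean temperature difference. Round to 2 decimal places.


dT1 = Th_in - Tc_out = 119 - 64 = 55
dT2 = Th_out - Tc_in = 70 - 27 = 43
LMTD = (dT1 - dT2) / ln(dT1/dT2)
LMTD = (55 - 43) / ln(55/43)
LMTD = 48.75 K


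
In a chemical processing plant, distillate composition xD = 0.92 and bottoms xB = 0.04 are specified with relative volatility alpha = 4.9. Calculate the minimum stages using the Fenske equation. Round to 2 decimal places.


N_min = ln((xD*(1-xB))/(xB*(1-xD))) / ln(alpha)
Numerator inside ln: 0.8832 / 0.0032 = 276.0
ln(276.0) = 5.620401
ln(alpha) = ln(4.9) = 1.589235
N_min = 5.620401 / 1.589235 = 3.54


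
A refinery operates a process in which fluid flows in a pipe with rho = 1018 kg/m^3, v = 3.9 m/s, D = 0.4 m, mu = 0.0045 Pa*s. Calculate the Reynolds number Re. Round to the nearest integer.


Re = rho * v * D / mu
Re = 1018 * 3.9 * 0.4 / 0.0045
Re = 1588.08 / 0.0045
Re = 352907


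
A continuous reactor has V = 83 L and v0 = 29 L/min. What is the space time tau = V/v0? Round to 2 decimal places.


tau = V / v0
tau = 83 / 29
tau = 2.86 min


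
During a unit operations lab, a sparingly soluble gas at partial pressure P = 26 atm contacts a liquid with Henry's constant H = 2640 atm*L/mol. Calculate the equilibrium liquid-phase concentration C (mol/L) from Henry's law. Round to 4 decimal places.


C = P / H
C = 26 / 2640
C = 0.0098 mol/L


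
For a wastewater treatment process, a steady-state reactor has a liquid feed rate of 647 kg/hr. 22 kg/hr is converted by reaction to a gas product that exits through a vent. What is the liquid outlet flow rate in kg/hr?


Steady-state mass balance on the main outlet: F_out = F_in - F_removed
F_out = 647 - 22
F_out = 625 kg/hr


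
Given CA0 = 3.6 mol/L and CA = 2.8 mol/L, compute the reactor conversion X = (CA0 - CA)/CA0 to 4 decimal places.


X = (CA0 - CA) / CA0
X = (3.6 - 2.8) / 3.6
X = 0.8 / 3.6
X = 0.2222


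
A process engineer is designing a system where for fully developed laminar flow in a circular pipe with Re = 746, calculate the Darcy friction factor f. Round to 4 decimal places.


f = 64 / Re
f = 64 / 746
f = 0.0858


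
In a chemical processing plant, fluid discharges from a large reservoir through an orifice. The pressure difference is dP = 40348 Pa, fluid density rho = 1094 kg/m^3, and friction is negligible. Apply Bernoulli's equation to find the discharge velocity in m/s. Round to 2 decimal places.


v = sqrt(2*dP/rho)
v = sqrt(2*40348/1094)
v = sqrt(73.76234)
v = 8.59 m/s


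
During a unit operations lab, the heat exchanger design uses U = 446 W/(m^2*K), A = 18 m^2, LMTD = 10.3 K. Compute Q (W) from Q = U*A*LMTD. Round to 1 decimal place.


Q = U * A * LMTD
Q = 446 * 18 * 10.3
Q = 82688.4 W


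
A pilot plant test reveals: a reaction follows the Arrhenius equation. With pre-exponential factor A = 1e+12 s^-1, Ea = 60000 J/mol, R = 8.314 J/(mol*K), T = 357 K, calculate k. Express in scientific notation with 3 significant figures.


k = A * exp(-Ea/(R*T))
k = 1e+12 * exp(-60000 / (8.314 * 357))
k = 1e+12 * exp(-20.214966)
k = 1.66e+03


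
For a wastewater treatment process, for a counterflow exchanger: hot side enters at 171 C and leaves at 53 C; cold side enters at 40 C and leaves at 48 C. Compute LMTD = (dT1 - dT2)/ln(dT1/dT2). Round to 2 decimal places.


dT1 = Th_in - Tc_out = 171 - 48 = 123
dT2 = Th_out - Tc_in = 53 - 40 = 13
LMTD = (dT1 - dT2) / ln(dT1/dT2)
LMTD = (123 - 13) / ln(123/13)
LMTD = 48.95 K


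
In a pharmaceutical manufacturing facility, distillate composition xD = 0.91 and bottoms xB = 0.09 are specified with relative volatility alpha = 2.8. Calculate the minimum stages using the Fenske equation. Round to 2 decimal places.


N_min = ln((xD*(1-xB))/(xB*(1-xD))) / ln(alpha)
Numerator inside ln: 0.8281 / 0.0081 = 102.234568
ln(102.234568) = 4.62727
ln(alpha) = ln(2.8) = 1.029619
N_min = 4.62727 / 1.029619 = 4.49


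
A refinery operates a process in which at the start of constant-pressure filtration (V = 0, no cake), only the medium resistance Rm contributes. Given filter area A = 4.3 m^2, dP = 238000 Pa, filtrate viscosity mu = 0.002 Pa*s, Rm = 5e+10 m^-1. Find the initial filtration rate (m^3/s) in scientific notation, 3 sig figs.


rate = A * dP / (mu * Rm)
rate = 4.3 * 238000 / (0.002 * 5e+10)
rate = 1023400.0 / 1.000e+08
rate = 1.02e-02 m^3/s


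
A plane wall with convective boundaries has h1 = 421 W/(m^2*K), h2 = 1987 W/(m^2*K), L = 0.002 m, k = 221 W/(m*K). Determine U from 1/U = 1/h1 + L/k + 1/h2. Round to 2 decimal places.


1/U = 1/h1 + L/k + 1/h2
1/U = 1/421 + 0.002/221 + 1/1987
1/U = 0.0023752969 + 9.0498e-06 + 0.0005032713
1/U = 0.002887618
U = 346.31 W/(m^2*K)


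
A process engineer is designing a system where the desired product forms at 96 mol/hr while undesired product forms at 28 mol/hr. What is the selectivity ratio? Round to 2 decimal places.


S = desired product rate / undesired product rate
S = 96 / 28
S = 3.43


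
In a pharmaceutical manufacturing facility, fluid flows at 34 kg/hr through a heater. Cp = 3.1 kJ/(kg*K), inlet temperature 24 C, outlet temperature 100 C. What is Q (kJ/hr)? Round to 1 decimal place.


Q = m_dot * Cp * (T2 - T1)
Q = 34 * 3.1 * (100 - 24)
Q = 34 * 3.1 * 76
Q = 8010.4 kJ/hr


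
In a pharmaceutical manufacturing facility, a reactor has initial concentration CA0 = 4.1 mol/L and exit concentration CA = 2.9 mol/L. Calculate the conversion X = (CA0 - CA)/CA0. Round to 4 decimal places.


X = (CA0 - CA) / CA0
X = (4.1 - 2.9) / 4.1
X = 1.2 / 4.1
X = 0.2927


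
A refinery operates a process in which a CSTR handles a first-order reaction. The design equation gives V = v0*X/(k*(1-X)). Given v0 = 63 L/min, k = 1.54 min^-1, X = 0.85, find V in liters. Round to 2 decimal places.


V = v0 * X / (k * (1 - X))
V = 63 * 0.85 / (1.54 * (1 - 0.85))
V = 53.55 / (1.54 * 0.15)
V = 53.55 / 0.231
V = 231.82 L


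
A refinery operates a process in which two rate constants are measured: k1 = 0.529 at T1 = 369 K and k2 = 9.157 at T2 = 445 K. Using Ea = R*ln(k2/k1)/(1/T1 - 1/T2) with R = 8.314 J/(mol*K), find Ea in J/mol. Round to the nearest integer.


Ea = R * ln(k2/k1) / (1/T1 - 1/T2)
ln(k2/k1) = ln(9.157/0.529) = 2.8512855
1/T1 - 1/T2 = 1/369 - 1/445 = 0.000462836089
Ea = 8.314 * 2.8512855 / 0.000462836089
Ea = 51218 J/mol


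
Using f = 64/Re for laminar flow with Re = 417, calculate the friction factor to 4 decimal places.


f = 64 / Re
f = 64 / 417
f = 0.1535


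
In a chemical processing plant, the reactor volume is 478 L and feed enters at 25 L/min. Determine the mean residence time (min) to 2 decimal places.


tau = V / v0
tau = 478 / 25
tau = 19.12 min


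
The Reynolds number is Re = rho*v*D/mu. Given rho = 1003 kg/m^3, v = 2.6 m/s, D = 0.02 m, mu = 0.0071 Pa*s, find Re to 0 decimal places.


Re = rho * v * D / mu
Re = 1003 * 2.6 * 0.02 / 0.0071
Re = 52.156 / 0.0071
Re = 7346


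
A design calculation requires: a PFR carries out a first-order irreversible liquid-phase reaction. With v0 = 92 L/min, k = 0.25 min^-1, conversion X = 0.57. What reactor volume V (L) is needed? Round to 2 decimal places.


V = (v0/k) * ln(1/(1-X))
V = (92/0.25) * ln(1/(1-0.57))
V = 368.0 * ln(2.325581)
V = 368.0 * 0.84397
V = 310.58 L


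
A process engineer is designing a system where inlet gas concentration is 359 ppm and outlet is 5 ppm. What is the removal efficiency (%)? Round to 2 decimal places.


Efficiency = (G_in - G_out) / G_in * 100%
Efficiency = (359 - 5) / 359 * 100
Efficiency = 354 / 359 * 100
Efficiency = 98.61%


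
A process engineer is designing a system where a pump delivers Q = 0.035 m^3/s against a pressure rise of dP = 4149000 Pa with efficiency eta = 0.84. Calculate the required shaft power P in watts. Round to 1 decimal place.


P = Q * dP / eta
P = 0.035 * 4149000 / 0.84
P = 145215.0 / 0.84
P = 172875.0 W


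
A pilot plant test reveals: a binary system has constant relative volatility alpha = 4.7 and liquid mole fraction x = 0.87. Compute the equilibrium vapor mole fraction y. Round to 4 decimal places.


y = alpha*x / (1 + (alpha-1)*x)
y = 4.7*0.87 / (1 + (4.7-1)*0.87)
y = 4.089 / (1 + 3.219)
y = 4.089 / 4.219
y = 0.9692


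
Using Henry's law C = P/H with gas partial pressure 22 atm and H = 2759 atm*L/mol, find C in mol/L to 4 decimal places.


C = P / H
C = 22 / 2759
C = 0.0080 mol/L


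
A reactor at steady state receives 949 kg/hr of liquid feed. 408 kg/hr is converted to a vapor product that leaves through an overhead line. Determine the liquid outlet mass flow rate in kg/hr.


Steady-state mass balance on the main outlet: F_out = F_in - F_removed
F_out = 949 - 408
F_out = 541 kg/hr


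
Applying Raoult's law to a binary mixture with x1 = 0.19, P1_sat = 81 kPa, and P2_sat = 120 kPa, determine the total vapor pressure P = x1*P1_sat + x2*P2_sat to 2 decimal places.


P = x1*P1_sat + x2*P2_sat
x2 = 1 - x1 = 1 - 0.19 = 0.81
P = 0.19*81 + 0.81*120
P = 15.39 + 97.2
P = 112.59 kPa


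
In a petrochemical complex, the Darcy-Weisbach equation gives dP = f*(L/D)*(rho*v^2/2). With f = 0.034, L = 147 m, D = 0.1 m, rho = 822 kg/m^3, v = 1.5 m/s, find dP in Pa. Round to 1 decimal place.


dP = f * (L/D) * (rho*v^2/2)
dP = 0.034 * (147/0.1) * (822*1.5^2/2)
L/D = 1470.0
rho*v^2/2 = 822*2.25/2 = 924.75
dP = 0.034 * 1470.0 * 924.75
dP = 46219.0 Pa


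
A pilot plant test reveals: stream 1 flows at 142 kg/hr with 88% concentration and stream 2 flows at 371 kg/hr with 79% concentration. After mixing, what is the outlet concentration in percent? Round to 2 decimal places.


Mass balance on solute: F1*x1 + F2*x2 = F3*x3
F3 = F1 + F2 = 142 + 371 = 513 kg/hr
x3 = (F1*x1 + F2*x2)/F3
x3 = (142*0.88 + 371*0.79) / 513
x3 = 81.49%


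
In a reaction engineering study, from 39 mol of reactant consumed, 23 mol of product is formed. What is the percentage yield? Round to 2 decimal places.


Yield = (moles product / moles consumed) * 100%
Yield = (23 / 39) * 100
Yield = 0.5897 * 100
Yield = 58.97%
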